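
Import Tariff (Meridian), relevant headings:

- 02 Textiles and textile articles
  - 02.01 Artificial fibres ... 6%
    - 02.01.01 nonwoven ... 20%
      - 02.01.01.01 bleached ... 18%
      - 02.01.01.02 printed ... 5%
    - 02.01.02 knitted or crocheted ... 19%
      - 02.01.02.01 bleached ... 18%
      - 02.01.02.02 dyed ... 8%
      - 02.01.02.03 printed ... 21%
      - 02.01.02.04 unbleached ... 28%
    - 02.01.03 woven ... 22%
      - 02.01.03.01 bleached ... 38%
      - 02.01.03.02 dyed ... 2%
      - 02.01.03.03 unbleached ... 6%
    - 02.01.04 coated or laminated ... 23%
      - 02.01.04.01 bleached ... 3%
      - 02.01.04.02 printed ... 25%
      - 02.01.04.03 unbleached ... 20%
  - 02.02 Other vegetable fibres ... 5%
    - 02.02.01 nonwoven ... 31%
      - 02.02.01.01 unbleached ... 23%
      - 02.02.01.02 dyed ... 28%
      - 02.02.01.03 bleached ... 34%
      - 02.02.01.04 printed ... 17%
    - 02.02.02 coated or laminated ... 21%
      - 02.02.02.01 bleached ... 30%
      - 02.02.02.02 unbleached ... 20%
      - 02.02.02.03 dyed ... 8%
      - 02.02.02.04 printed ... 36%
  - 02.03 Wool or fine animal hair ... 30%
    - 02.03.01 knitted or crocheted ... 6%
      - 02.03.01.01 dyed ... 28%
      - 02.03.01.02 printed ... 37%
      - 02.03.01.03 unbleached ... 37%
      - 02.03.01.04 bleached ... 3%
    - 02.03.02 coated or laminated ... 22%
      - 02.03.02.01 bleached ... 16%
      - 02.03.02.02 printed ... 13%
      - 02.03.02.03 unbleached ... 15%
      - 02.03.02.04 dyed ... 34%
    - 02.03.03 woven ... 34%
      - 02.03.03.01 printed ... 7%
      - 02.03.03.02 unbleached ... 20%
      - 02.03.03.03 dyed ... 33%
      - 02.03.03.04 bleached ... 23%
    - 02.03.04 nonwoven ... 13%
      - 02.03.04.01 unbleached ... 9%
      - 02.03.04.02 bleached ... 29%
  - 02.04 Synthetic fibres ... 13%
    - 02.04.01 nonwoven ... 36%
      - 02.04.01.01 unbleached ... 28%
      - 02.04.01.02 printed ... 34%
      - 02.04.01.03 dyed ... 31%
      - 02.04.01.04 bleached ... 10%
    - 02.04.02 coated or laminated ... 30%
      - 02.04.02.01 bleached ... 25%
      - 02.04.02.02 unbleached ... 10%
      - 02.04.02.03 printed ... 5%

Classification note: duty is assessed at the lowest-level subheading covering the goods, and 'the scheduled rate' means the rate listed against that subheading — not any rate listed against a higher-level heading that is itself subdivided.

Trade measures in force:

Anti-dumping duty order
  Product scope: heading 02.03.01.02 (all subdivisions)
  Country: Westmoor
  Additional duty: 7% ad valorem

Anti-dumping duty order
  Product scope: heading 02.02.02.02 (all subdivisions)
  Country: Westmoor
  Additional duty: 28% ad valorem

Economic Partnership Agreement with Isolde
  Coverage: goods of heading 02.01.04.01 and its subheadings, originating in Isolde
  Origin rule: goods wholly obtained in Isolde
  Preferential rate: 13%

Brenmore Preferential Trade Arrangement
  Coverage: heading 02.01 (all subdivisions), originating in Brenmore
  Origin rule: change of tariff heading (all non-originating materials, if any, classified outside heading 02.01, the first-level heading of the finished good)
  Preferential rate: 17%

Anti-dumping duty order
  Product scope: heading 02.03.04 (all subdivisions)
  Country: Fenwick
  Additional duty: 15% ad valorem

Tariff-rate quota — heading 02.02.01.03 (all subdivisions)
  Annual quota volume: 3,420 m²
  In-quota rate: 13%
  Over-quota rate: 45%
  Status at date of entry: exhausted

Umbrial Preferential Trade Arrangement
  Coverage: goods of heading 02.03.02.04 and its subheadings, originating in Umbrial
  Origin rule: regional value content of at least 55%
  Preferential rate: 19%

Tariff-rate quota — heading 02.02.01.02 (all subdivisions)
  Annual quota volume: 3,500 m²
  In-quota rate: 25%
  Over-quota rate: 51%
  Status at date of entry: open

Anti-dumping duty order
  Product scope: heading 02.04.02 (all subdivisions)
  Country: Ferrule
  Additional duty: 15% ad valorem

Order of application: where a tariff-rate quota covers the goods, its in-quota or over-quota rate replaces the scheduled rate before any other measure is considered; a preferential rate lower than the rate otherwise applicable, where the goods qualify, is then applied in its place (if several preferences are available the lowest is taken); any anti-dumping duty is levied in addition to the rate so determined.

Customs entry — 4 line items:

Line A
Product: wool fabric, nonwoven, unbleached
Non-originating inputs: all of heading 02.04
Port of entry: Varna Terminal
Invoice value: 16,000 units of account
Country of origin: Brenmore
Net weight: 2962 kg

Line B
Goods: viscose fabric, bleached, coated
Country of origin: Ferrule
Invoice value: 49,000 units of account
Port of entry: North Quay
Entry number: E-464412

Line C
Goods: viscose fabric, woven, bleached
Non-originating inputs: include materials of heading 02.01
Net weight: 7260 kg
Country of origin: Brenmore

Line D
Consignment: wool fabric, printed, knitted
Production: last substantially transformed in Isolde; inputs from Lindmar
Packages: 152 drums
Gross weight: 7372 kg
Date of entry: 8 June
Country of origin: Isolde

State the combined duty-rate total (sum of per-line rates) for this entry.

Line A: wool → 02.03; nonwoven → 02.03.04; unbleached → 02.03.04.01. Scheduled 9%. Brenmore agreement on 02.01: 02.03.04.01 not covered. → 9%.
Line B: viscose → 02.01; coated → 02.01.04; bleached → 02.01.04.01. Scheduled 3%. No special measure applies. → 3%.
Line C: viscose → 02.01; woven → 02.01.03; bleached → 02.01.03.01. Scheduled 38%. Brenmore agreement on 02.01: CTH not met. → 38%.
Line D: wool → 02.03; knitted → 02.03.01; printed → 02.03.01.02. Scheduled 37%. Isolde agreement on 02.01.04.01: 02.03.01.02 not covered. → 37%.
Sum: 9% + 3% + 38% + 37% = 87%.

87%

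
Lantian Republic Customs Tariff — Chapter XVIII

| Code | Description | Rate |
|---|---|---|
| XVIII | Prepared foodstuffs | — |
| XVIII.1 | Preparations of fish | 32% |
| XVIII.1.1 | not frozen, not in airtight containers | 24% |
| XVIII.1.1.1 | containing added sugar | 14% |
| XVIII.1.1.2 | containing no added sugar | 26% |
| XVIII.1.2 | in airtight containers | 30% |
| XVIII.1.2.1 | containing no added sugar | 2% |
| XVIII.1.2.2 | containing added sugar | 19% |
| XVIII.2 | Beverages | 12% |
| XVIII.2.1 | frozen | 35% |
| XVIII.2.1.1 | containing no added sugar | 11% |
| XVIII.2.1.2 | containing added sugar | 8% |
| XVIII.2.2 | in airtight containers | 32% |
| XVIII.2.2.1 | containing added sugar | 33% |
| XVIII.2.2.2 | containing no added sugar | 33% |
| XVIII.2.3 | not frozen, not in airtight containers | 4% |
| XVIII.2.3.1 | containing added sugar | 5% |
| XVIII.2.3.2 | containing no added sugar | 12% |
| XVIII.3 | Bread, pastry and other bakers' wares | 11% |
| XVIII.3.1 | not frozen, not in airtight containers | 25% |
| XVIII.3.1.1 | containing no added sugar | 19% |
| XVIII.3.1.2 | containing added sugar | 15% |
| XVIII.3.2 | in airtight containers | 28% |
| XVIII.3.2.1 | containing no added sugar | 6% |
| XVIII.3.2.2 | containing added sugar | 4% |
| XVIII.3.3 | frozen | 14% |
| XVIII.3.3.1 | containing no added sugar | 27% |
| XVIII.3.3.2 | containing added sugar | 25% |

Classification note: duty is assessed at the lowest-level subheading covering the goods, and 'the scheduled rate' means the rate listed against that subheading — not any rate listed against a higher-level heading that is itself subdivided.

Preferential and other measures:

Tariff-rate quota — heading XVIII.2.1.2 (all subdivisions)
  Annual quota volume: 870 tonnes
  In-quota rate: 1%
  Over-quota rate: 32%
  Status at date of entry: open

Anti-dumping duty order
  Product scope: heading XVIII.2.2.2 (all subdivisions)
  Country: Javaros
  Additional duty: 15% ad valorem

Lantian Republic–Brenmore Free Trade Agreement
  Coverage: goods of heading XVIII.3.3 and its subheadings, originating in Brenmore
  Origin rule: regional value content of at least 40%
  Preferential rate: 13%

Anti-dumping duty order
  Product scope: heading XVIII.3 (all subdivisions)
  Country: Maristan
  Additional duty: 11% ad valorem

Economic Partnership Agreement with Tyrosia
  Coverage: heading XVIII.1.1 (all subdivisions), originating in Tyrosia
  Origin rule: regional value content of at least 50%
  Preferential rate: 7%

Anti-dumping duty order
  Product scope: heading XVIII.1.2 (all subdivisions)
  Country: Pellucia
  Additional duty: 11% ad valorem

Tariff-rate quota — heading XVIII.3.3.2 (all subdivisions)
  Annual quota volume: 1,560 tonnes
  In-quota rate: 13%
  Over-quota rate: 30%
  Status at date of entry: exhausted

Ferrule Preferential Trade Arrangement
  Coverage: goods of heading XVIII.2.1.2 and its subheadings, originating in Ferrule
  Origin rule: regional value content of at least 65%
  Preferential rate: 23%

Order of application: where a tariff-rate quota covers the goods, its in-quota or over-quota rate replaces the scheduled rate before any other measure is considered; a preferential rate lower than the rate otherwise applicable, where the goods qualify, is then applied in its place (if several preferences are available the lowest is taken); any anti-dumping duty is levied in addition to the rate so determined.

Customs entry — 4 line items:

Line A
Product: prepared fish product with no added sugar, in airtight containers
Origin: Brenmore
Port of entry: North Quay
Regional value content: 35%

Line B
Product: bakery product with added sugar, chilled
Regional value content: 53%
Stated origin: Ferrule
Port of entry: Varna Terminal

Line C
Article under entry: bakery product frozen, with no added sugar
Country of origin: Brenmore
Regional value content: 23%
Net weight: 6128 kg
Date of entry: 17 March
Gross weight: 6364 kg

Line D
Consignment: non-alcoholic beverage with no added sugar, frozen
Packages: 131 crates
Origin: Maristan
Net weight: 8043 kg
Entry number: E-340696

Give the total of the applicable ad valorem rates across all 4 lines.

Line A: prepared fish product → XVIII.1; in airtight containers → XVIII.1.2; with no added sugar → XVIII.1.2.1. Scheduled 2%. Brenmore agreement on XVIII.3.3: XVIII.1.2.1 not covered. → 2%.
Line B: bakery product → XVIII.3; chilled → XVIII.3.1; with added sugar → XVIII.3.1.2. Scheduled 15%. Ferrule agreement on XVIII.2.1.2: XVIII.3.1.2 not covered. → 15%.
Line C: bakery product → XVIII.3; frozen → XVIII.3.3; with no added sugar → XVIII.3.3.1. Scheduled 27%. Brenmore agreement on XVIII.3.3: RVC < 40%. → 27%.
Line D: non-alcoholic beverage → XVIII.2; frozen → XVIII.2.1; with no added sugar → XVIII.2.1.1. Scheduled 11%. No special measure applies. → 11%.
Sum: 2% + 15% + 27% + 11% = 55%.

55%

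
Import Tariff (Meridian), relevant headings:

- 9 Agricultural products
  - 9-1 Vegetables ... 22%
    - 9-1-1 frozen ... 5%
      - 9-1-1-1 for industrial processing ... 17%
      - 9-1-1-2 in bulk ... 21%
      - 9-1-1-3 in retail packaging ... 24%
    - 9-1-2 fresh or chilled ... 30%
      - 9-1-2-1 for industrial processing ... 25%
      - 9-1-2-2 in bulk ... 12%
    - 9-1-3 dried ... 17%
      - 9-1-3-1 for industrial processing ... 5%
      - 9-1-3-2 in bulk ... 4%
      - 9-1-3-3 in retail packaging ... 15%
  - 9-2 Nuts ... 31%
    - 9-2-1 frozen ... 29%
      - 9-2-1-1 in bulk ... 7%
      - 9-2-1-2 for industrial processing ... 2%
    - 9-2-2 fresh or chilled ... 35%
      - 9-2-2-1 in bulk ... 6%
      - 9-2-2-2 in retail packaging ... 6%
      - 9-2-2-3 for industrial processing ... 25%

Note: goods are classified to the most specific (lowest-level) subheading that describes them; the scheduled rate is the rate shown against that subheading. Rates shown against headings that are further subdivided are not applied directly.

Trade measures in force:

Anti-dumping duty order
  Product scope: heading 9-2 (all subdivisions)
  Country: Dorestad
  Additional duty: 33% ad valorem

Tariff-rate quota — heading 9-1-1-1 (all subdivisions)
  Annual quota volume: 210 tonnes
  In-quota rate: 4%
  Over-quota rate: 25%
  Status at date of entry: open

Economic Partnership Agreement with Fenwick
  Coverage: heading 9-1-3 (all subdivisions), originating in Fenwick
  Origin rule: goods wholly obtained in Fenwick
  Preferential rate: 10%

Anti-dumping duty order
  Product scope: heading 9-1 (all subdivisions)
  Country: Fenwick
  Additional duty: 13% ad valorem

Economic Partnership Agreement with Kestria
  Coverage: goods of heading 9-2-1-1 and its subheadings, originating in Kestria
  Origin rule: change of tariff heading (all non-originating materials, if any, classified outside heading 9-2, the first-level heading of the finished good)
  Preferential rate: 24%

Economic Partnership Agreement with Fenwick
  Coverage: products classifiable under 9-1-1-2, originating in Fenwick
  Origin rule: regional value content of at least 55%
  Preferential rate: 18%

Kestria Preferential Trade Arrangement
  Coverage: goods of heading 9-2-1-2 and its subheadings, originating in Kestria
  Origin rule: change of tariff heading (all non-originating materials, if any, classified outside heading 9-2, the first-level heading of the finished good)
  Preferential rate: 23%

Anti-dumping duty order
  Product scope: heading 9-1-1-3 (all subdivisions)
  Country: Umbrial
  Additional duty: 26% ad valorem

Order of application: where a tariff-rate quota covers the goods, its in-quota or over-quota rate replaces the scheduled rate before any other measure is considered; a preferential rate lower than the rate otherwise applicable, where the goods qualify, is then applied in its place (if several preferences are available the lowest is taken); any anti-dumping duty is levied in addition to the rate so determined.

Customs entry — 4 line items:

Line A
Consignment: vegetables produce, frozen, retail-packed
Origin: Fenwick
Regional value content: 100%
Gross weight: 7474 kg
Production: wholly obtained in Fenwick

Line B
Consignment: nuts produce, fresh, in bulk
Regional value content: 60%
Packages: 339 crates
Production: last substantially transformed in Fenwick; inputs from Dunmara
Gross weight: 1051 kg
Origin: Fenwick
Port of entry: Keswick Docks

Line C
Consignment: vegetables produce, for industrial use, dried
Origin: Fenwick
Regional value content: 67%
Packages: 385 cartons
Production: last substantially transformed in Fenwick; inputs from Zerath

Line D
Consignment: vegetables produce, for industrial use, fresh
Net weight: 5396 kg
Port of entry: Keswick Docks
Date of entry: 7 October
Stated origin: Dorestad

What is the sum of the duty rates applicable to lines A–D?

86%

Line A: vegetables → 9-1; frozen → 9-1-1; retail-packed → 9-1-1-3. Scheduled 24%. Fenwick agreement on 9-1-3: 9-1-1-3 not covered; Fenwick agreement on 9-1-1-2: 9-1-1-3 not covered; anti-dumping (Fenwick, 9-1): +13%; total 24% + 13% = 37%. → 37%.
Line B: nuts → 9-2; fresh → 9-2-2; in bulk → 9-2-2-1. Scheduled 6%. Fenwick agreement on 9-1-3: 9-2-2-1 not covered; Fenwick agreement on 9-1-1-2: 9-2-2-1 not covered. → 6%.
Line C: vegetables → 9-1; dried → 9-1-3; for industrial use → 9-1-3-1. Scheduled 5%. Fenwick agreement on 9-1-3: not wholly obtained; Fenwick agreement on 9-1-1-2: 9-1-3-1 not covered; anti-dumping (Fenwick, 9-1): +13%; total 5% + 13% = 18%. → 18%.
Line D: vegetables → 9-1; fresh → 9-1-2; for industrial use → 9-1-2-1. Scheduled 25%. No special measure applies. → 25%.
Sum: 37% + 6% + 18% + 25% = 86%.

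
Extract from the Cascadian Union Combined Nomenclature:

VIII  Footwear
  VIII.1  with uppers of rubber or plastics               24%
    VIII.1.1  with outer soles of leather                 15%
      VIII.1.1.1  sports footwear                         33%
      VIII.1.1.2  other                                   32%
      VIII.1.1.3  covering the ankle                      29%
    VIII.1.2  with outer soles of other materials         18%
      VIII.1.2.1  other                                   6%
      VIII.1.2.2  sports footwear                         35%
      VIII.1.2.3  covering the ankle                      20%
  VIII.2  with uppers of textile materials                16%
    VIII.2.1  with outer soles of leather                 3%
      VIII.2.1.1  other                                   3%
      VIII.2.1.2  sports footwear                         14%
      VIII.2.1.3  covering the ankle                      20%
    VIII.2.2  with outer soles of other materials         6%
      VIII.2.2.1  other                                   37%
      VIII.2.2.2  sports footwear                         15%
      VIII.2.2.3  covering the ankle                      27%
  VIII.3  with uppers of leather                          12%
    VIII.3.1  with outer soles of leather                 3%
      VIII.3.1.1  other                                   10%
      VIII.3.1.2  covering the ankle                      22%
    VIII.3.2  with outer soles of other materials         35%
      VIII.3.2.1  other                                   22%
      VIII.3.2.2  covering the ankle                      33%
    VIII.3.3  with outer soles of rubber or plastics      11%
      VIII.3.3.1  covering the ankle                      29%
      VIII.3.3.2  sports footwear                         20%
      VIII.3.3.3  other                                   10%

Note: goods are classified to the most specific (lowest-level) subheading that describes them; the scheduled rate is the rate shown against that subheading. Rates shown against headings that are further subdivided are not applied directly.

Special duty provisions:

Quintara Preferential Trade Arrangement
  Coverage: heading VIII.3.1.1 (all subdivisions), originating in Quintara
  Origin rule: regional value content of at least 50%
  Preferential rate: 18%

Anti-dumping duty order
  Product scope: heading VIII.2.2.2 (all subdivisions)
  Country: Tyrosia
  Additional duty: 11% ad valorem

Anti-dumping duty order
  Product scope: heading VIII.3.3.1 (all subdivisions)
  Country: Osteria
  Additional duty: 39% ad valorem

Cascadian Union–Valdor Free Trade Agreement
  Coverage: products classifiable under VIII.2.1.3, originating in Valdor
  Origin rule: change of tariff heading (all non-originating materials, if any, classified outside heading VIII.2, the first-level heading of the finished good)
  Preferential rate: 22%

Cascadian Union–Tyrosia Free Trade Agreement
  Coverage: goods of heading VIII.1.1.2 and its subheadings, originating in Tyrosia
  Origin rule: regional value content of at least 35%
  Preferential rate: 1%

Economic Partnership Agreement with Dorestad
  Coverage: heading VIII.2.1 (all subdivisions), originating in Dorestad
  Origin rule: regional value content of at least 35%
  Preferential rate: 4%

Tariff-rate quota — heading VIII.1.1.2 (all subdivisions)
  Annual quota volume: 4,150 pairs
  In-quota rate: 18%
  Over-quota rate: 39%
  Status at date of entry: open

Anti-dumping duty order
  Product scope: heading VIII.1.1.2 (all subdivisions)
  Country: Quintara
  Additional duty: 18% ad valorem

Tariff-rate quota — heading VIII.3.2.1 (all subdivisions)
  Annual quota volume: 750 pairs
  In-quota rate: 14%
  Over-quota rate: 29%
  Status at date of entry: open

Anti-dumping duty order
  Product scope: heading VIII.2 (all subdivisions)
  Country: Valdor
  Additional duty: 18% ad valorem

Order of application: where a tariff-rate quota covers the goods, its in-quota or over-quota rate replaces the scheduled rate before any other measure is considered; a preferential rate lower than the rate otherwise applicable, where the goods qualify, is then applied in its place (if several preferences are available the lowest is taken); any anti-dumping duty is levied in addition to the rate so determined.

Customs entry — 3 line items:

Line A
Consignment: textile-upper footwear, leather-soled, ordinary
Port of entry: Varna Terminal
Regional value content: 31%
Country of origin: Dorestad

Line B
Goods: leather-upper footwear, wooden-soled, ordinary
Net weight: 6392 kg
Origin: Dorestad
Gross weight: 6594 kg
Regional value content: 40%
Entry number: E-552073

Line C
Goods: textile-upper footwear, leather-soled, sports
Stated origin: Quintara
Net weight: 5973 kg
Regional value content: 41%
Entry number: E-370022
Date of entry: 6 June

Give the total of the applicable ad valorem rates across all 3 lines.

31%

Line A: textile-upper → VIII.2; leather-soled → VIII.2.1; ordinary → VIII.2.1.1. Scheduled 3%. Dorestad agreement on VIII.2.1: RVC < 35%. → 3%.
Line B: leather-upper → VIII.3; wooden-soled → VIII.3.2; ordinary → VIII.3.2.1. Scheduled 22%. quota on VIII.3.2.1 open → in-quota 14%; Dorestad agreement on VIII.2.1: VIII.3.2.1 not covered. → 14%.
Line C: textile-upper → VIII.2; leather-soled → VIII.2.1; sports → VIII.2.1.2. Scheduled 14%. Quintara agreement on VIII.3.1.1: VIII.2.1.2 not covered. → 14%.
Sum: 3% + 14% + 14% = 31%.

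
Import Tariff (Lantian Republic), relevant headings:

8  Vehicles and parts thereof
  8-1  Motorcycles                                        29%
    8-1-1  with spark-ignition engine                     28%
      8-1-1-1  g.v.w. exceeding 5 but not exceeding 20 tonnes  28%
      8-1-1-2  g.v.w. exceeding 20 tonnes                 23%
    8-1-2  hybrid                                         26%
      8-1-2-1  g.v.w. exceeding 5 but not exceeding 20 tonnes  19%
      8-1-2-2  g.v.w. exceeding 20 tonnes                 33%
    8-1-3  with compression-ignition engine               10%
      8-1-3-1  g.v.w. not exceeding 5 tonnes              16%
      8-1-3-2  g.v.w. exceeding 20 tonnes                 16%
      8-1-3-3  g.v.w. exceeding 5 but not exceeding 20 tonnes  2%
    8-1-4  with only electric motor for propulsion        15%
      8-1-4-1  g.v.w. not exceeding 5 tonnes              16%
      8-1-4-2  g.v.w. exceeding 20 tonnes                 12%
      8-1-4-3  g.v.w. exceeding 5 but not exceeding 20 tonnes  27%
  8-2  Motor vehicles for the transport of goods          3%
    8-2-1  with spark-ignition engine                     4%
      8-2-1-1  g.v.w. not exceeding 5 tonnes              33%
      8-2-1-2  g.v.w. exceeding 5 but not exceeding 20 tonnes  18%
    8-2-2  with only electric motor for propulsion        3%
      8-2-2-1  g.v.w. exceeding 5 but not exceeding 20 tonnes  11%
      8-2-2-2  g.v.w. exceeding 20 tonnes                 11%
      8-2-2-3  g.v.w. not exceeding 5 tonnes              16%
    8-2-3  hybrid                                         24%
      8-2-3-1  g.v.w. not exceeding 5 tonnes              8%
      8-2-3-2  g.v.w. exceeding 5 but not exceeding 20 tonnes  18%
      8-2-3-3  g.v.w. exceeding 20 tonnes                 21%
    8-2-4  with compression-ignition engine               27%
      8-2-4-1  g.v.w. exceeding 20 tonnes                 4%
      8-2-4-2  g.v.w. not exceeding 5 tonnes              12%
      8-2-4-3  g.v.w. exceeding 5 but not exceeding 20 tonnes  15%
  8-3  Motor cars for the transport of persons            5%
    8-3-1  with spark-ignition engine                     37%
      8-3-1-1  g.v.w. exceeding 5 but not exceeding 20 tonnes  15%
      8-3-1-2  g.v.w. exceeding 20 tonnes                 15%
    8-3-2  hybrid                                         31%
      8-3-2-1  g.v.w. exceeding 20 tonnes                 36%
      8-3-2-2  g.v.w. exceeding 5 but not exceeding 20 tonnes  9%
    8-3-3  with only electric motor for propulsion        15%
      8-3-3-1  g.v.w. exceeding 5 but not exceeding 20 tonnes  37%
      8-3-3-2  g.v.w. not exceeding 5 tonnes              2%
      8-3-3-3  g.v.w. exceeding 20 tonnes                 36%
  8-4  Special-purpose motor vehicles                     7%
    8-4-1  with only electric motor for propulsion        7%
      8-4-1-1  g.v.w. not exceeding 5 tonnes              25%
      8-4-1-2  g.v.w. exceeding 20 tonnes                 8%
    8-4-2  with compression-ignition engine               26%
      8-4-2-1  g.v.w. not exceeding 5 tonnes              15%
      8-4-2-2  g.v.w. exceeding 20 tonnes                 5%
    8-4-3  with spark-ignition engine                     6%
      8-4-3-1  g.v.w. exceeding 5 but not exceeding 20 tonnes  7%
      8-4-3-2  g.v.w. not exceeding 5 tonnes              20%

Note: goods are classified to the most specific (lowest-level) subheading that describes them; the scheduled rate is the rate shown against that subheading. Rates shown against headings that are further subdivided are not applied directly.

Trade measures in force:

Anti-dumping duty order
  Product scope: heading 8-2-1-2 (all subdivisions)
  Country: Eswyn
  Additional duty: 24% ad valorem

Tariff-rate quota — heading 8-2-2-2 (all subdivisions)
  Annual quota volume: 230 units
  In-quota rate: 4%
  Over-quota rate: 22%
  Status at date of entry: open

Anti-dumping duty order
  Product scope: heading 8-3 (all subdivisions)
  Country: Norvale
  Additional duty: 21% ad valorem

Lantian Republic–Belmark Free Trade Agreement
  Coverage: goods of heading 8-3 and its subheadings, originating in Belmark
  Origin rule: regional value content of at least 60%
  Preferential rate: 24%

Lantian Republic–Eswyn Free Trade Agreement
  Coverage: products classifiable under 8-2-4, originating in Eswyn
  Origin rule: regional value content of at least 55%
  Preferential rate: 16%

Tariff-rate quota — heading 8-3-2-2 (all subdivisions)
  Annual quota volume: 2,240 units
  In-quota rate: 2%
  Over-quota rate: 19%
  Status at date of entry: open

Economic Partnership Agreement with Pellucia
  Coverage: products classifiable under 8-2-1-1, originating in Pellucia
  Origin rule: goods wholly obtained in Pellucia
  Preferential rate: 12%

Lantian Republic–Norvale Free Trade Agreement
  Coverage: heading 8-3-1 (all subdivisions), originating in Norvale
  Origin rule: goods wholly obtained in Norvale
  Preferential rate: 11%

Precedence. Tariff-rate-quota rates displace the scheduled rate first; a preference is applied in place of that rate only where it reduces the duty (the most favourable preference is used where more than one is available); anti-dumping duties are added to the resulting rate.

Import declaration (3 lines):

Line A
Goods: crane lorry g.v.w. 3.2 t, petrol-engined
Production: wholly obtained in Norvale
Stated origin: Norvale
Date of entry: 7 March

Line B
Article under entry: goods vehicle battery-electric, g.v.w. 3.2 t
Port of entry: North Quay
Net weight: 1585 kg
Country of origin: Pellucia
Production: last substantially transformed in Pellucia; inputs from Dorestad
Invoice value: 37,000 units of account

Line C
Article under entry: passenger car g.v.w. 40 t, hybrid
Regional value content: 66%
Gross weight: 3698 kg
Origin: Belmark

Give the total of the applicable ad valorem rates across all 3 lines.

Line A: crane lorry → 8-4; petrol-engined → 8-4-3; g.v.w. 3.2 t → 8-4-3-2. Scheduled 20%. Norvale agreement on 8-3-1: 8-4-3-2 not covered. → 20%.
Line B: goods vehicle → 8-2; battery-electric → 8-2-2; g.v.w. 3.2 t → 8-2-2-3. Scheduled 16%. Pellucia agreement on 8-2-1-1: 8-2-2-3 not covered. → 16%.
Line C: passenger car → 8-3; hybrid → 8-3-2; g.v.w. 40 t → 8-3-2-1. Scheduled 36%. Belmark agreement on 8-3: RVC ≥ 60% → 24% available; preferential 24%. → 24%.
Sum: 20% + 16% + 24% = 60%.

60%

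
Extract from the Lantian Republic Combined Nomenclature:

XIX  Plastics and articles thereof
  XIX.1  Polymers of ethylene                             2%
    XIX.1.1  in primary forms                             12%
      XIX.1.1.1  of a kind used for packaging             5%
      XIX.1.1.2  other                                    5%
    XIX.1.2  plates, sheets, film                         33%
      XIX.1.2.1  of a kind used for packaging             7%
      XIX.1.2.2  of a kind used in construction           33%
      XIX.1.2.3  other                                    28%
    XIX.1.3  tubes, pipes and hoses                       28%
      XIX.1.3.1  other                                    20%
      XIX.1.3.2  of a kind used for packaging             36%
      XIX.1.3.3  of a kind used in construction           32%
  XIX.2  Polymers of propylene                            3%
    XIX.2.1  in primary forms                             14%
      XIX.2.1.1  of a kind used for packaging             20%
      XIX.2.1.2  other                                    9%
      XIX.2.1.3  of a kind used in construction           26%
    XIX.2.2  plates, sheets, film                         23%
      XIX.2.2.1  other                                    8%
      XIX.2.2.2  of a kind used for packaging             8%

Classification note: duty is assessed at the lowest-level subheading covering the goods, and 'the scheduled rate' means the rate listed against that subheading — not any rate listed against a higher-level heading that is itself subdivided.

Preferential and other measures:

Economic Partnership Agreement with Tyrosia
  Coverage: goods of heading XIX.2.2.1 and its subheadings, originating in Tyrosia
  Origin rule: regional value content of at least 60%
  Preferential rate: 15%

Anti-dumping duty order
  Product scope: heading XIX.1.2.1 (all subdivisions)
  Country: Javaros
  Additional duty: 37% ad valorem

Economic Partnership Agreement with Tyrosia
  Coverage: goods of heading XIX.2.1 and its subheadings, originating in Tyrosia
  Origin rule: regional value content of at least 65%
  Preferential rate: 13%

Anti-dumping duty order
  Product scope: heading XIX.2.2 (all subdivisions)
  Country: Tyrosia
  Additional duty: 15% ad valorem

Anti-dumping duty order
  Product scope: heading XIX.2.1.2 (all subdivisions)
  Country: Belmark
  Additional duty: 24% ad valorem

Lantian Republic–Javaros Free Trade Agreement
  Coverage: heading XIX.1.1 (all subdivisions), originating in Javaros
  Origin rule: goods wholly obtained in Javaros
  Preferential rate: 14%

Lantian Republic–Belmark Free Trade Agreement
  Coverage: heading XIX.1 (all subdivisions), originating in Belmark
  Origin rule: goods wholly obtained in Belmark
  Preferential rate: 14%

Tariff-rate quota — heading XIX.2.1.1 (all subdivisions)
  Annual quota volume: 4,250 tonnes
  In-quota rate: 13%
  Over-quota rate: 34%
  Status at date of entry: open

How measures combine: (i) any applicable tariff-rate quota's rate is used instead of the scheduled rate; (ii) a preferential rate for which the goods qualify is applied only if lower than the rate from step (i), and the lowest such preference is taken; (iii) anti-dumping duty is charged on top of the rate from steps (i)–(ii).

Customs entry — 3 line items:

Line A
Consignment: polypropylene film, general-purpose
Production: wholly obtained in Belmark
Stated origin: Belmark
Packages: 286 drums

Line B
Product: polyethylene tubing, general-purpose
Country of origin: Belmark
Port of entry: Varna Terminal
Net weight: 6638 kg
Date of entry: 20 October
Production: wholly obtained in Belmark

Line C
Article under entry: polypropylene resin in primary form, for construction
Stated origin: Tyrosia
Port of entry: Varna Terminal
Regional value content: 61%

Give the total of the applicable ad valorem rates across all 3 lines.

Line A: polypropylene → XIX.2; film → XIX.2.2; general-purpose → XIX.2.2.1. Scheduled 8%. Belmark agreement on XIX.1: XIX.2.2.1 not covered. → 8%.
Line B: polyethylene → XIX.1; tubing → XIX.1.3; general-purpose → XIX.1.3.1. Scheduled 20%. Belmark agreement on XIX.1: wholly obtained → 14% available; preferential 14%. → 14%.
Line C: polypropylene → XIX.2; resin in primary form → XIX.2.1; for construction → XIX.2.1.3. Scheduled 26%. Tyrosia agreement on XIX.2.2.1: XIX.2.1.3 not covered; Tyrosia agreement on XIX.2.1: RVC < 65%. → 26%.
Sum: 8% + 14% + 26% = 48%.

48%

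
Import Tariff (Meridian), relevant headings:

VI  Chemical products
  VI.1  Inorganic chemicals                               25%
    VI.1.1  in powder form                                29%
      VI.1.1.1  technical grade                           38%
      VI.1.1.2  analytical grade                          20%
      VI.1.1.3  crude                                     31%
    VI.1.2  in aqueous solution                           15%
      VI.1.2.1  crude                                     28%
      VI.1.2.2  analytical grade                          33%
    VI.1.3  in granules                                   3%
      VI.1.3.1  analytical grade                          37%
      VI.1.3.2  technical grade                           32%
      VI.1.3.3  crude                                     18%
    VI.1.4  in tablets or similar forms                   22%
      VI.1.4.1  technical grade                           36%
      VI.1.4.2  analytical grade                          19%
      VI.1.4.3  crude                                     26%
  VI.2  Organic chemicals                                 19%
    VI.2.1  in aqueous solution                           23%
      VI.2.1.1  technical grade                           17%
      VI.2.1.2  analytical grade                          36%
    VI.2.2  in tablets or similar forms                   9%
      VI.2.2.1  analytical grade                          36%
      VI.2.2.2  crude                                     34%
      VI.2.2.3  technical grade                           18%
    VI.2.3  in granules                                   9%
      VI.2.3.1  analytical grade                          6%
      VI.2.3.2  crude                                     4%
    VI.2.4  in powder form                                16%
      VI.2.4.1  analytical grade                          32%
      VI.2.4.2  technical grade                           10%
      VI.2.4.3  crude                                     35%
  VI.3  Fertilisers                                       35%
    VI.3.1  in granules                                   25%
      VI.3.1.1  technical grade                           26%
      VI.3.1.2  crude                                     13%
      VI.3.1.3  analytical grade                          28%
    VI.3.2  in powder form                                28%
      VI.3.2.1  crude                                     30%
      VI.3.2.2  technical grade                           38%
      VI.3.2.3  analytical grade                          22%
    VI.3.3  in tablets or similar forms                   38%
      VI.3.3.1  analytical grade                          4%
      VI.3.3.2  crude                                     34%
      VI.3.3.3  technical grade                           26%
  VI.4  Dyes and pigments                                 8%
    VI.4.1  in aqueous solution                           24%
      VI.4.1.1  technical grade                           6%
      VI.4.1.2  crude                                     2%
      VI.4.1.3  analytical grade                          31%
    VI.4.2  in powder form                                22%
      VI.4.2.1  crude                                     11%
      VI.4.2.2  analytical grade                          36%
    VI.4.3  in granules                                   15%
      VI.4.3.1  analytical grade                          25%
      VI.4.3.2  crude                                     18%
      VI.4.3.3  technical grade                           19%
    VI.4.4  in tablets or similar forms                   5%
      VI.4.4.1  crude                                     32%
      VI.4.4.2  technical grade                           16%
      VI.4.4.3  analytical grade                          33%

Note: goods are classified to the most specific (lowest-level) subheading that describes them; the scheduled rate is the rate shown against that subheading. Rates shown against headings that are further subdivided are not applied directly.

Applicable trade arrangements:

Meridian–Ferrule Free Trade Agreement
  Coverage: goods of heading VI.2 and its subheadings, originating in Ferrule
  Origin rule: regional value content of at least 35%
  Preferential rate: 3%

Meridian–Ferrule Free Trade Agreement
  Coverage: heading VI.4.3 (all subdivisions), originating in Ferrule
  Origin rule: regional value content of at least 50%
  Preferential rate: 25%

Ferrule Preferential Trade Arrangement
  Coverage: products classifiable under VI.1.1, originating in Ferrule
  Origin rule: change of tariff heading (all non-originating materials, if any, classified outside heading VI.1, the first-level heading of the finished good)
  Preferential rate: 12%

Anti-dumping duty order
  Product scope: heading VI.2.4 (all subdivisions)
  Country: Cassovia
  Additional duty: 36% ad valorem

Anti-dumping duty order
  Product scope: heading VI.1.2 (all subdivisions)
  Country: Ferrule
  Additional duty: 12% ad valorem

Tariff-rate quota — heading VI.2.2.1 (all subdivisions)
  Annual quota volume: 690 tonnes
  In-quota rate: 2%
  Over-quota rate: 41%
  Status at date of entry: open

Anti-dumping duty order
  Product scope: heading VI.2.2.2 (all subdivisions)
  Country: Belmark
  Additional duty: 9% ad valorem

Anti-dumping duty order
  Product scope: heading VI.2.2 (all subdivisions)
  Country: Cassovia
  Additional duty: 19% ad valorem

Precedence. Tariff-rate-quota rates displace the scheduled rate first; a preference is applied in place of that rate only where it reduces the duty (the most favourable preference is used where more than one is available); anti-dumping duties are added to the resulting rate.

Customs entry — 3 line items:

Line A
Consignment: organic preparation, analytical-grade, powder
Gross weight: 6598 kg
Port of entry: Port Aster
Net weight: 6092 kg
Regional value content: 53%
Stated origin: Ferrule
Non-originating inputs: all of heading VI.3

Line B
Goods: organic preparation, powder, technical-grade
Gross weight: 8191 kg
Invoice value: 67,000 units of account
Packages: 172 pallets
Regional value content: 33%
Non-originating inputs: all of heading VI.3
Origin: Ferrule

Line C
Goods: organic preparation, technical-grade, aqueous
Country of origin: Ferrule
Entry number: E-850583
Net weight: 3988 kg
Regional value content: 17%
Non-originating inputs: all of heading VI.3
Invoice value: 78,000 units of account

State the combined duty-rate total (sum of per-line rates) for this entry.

30%

Line A: organic → VI.2; powder → VI.2.4; analytical-grade → VI.2.4.1. Scheduled 32%. Ferrule agreement on VI.2: RVC ≥ 35% → 3% available; Ferrule agreement on VI.4.3: VI.2.4.1 not covered; Ferrule agreement on VI.1.1: VI.2.4.1 not covered; preferential 3%. → 3%.
Line B: organic → VI.2; powder → VI.2.4; technical-grade → VI.2.4.2. Scheduled 10%. Ferrule agreement on VI.2: RVC < 35%; Ferrule agreement on VI.4.3: VI.2.4.2 not covered; Ferrule agreement on VI.1.1: VI.2.4.2 not covered. → 10%.
Line C: organic → VI.2; aqueous → VI.2.1; technical-grade → VI.2.1.1. Scheduled 17%. Ferrule agreement on VI.2: RVC < 35%; Ferrule agreement on VI.4.3: VI.2.1.1 not covered; Ferrule agreement on VI.1.1: VI.2.1.1 not covered. → 17%.
Sum: 3% + 10% + 17% = 30%.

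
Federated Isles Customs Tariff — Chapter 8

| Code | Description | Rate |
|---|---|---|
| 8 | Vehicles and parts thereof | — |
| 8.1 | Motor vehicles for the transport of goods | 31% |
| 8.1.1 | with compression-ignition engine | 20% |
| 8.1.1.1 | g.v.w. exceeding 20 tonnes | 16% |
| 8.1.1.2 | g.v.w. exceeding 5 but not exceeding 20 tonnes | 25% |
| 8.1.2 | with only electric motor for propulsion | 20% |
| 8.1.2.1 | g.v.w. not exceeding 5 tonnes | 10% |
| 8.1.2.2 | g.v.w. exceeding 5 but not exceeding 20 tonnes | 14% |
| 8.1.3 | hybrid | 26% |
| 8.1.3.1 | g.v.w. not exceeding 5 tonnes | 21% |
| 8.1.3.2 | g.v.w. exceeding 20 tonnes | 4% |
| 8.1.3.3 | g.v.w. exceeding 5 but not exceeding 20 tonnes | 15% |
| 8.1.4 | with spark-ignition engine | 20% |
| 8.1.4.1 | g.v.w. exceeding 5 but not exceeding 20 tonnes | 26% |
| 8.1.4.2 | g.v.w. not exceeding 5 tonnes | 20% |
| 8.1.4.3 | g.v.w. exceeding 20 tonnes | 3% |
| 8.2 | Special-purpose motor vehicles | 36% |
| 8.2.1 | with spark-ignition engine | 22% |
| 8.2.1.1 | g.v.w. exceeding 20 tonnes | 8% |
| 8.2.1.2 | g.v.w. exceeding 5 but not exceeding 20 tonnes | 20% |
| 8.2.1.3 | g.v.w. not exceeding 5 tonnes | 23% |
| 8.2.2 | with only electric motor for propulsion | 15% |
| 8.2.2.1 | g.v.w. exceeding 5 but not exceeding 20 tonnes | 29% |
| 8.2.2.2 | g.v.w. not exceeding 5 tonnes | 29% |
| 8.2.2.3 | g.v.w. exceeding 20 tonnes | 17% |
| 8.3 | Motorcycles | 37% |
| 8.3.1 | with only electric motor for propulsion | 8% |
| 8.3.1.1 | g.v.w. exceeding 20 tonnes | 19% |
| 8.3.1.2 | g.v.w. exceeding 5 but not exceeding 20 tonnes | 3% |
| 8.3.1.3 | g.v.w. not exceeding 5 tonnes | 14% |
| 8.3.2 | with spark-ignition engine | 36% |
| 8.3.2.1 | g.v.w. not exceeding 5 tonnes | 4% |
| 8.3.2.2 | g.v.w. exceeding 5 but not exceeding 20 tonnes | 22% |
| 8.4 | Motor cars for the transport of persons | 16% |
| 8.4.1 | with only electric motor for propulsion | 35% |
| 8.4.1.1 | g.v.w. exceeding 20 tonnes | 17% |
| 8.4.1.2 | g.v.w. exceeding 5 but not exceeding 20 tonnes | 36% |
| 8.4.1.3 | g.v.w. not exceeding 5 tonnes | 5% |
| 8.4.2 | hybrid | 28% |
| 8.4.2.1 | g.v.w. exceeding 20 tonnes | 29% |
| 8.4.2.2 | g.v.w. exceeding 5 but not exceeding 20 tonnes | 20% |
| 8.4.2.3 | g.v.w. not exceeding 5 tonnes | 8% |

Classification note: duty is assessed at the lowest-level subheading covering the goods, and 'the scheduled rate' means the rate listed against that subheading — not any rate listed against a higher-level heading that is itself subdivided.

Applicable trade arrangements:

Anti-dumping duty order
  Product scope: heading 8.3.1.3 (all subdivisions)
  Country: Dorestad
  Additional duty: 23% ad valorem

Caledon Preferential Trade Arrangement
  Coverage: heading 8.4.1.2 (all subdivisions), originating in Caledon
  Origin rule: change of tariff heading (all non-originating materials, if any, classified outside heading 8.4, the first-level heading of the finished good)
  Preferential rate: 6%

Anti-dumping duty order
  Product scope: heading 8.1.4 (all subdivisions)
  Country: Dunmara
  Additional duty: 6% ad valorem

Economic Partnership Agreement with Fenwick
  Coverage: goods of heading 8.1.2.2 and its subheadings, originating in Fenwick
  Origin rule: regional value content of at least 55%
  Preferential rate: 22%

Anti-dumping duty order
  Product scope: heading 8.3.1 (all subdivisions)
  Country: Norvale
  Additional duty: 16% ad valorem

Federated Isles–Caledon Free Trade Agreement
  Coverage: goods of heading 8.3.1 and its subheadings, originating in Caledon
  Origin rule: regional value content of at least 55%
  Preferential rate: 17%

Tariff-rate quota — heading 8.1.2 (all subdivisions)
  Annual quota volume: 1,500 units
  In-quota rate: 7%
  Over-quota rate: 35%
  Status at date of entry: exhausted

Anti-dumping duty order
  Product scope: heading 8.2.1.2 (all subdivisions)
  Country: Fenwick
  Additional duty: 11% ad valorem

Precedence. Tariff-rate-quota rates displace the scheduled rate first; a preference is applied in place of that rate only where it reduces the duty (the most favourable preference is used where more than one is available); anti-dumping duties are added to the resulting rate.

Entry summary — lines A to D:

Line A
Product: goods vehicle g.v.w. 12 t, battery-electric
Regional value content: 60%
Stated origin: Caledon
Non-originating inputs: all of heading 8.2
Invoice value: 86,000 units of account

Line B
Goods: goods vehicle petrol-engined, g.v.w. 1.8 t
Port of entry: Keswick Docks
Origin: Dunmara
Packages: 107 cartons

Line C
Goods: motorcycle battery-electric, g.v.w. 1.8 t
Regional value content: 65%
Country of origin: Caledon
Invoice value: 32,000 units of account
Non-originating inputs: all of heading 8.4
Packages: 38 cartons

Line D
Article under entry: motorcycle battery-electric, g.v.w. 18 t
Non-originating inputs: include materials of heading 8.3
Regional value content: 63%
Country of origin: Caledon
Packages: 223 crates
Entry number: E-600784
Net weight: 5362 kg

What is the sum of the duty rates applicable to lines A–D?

Line A: goods vehicle → 8.1; battery-electric → 8.1.2; g.v.w. 12 t → 8.1.2.2. Scheduled 14%. quota on 8.1.2 exhausted → over-quota 35%; Caledon agreement on 8.4.1.2: 8.1.2.2 not covered; Caledon agreement on 8.3.1: 8.1.2.2 not covered. → 35%.
Line B: goods vehicle → 8.1; petrol-engined → 8.1.4; g.v.w. 1.8 t → 8.1.4.2. Scheduled 20%. anti-dumping (Dunmara, 8.1.4): +6%; total 20% + 6% = 26%. → 26%.
Line C: motorcycle → 8.3; battery-electric → 8.3.1; g.v.w. 1.8 t → 8.3.1.3. Scheduled 14%. Caledon agreement on 8.4.1.2: 8.3.1.3 not covered; Caledon agreement on 8.3.1: RVC ≥ 55% → 17% available; preference 17% not lower than 14% → no reduction. → 14%.
Line D: motorcycle → 8.3; battery-electric → 8.3.1; g.v.w. 18 t → 8.3.1.2. Scheduled 3%. Caledon agreement on 8.4.1.2: 8.3.1.2 not covered; Caledon agreement on 8.3.1: RVC ≥ 55% → 17% available; preference 17% not lower than 3% → no reduction. → 3%.
Sum: 35% + 26% + 14% + 3% = 78%.

78%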